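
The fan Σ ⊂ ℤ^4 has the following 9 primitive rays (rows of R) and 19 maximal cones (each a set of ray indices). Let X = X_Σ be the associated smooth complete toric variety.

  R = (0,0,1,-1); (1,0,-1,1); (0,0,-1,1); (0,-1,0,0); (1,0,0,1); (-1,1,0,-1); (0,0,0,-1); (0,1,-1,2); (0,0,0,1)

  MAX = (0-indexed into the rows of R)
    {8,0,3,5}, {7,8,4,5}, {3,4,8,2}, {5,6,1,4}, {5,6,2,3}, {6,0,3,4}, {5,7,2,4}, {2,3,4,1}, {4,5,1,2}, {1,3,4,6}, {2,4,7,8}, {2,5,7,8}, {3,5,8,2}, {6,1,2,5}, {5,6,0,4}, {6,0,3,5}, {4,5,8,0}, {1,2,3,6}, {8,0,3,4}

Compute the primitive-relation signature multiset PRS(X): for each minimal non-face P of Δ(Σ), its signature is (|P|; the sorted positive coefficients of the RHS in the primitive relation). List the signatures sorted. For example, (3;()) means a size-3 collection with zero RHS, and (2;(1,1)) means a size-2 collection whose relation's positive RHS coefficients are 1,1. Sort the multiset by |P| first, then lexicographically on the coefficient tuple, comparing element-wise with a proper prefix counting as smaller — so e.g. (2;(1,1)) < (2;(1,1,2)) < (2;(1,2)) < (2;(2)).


Σ has 12 primitive collections:

  {0,2}:  v_{0} + v_{2} = 0  ⇒ sig = (2;())
  {6,8}:  v_{6} + v_{8} = 0  ⇒ sig = (2;())
  {0,1}:  v_{0} + v_{1} = v_{4} + v_{6}  ⇒ sig = (2;(1,1))
  {1,8}:  v_{1} + v_{8} = v_{2} + v_{4}  ⇒ sig = (2;(1,1))
  {3,7}:  v_{3} + v_{7} = v_{2} + v_{8}  ⇒ sig = (2;(1,1))
  {0,7}:  v_{0} + v_{7} = v_{4} + v_{5} + v_{8}  ⇒ sig = (2;(1,1,1))
  {6,7}:  v_{6} + v_{7} = v_{2} + v_{4} + v_{5}  ⇒ sig = (2;(1,1,1))
  {1,7}:  v_{1} + v_{7} = 2·v_{2} + 2·v_{4} + v_{5}  ⇒ sig = (2;(1,2,2))
  {3,4,5}:  v_{3} + v_{4} + v_{5} = 0  ⇒ sig = (3;())
  {2,4,6}:  v_{2} + v_{4} + v_{6} = v_{1}  ⇒ sig = (3;(1))
  {1,3,5}:  v_{1} + v_{3} + v_{5} = v_{2} + v_{6}  ⇒ sig = (3;(1,1))
  {2,4,5,8}:  v_{2} + v_{4} + v_{5} + v_{8} = v_{7}  ⇒ sig = (4;(1))

Signatures (|P|; sorted positive RHS coefficients), sorted:
{ (2;()) ×2,  (2;(1,1)) ×3,  (2;(1,1,1)) ×2,  (2;(1,2,2)),  (3;()),  (3;(1)),  (3;(1,1)),  (4;(1)) }


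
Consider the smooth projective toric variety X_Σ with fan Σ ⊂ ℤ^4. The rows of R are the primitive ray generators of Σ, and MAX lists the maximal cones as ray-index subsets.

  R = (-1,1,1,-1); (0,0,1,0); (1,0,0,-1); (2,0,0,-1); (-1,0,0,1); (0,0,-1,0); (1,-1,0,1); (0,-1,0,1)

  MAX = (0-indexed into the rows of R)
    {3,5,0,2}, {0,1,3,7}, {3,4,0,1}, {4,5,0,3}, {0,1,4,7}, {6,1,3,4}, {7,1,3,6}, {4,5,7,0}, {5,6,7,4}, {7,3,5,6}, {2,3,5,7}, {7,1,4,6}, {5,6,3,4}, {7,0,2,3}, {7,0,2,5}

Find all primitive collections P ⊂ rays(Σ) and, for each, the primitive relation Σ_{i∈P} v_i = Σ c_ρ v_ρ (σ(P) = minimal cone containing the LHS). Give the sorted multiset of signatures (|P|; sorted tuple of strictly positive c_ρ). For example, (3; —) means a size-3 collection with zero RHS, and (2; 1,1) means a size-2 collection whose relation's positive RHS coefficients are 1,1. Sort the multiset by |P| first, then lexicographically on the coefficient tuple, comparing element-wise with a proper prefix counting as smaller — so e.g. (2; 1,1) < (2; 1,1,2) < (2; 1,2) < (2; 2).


Σ has 7 primitive collections:

  {1,5}:  v_{1} + v_{5} = 0  ⟹  sig = (2; —)
  {2,4}:  v_{2} + v_{4} = 0  ⟹  sig = (2; —)
  {0,6}:  v_{0} + v_{6} = v_{1}  ⟹  sig = (2; 1)
  {2,6}:  v_{2} + v_{6} = v_{3} + v_{7}  ⟹  sig = (2; 1,1)
  {1,2}:  v_{1} + v_{2} = v_{0} + v_{3} + v_{7}  ⟹  sig = (2; 1,1,1)
  {3,4,7}:  v_{3} + v_{4} + v_{7} = v_{6}  ⟹  sig = (3; 1)
  {0,3,5,7}:  v_{0} + v_{3} + v_{5} + v_{7} = v_{2}  ⟹  sig = (4; 1)

Sorted signature multiset PRS(X):
[(2; —), (2; —), (2; 1), (2; 1,1), (2; 1,1,1), (3; 1), (4; 1)]


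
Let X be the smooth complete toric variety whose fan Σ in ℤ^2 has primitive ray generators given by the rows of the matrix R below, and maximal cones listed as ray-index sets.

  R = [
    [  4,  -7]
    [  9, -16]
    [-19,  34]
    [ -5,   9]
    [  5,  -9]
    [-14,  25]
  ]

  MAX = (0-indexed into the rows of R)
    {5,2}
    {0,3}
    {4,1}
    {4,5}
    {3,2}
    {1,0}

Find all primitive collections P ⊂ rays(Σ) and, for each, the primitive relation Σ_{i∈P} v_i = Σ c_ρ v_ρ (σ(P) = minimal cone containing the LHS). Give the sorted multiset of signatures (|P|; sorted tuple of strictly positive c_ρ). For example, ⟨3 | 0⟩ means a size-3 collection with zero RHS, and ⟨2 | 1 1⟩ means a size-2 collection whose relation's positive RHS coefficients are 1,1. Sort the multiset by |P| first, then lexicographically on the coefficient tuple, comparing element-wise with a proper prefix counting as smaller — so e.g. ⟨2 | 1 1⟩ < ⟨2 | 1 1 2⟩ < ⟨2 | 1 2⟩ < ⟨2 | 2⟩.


Δ(Σ) — 6 vertices, 9 min non-faces:

  P={3,4}:  v_{3} + v_{4} = 0 ; sig = ⟨2 | 0⟩
  P={0,4}:  v_{0} + v_{4} = v_{1} ; sig = ⟨2 | 1⟩
  P={1,3}:  v_{1} + v_{3} = v_{0} ; sig = ⟨2 | 1⟩
  P={1,5}:  v_{1} + v_{5} = v_{3} ; sig = ⟨2 | 1⟩
  P={2,4}:  v_{2} + v_{4} = v_{5} ; sig = ⟨2 | 1⟩
  P={3,5}:  v_{3} + v_{5} = v_{2} ; sig = ⟨2 | 1⟩
  P={0,5}:  v_{0} + v_{5} = 2·v_{3} ; sig = ⟨2 | 2⟩
  P={1,2}:  v_{1} + v_{2} = 2·v_{3} ; sig = ⟨2 | 2⟩
  P={0,2}:  v_{0} + v_{2} = 3·v_{3} ; sig = ⟨2 | 3⟩

so the primitive-relation signature multiset is
    ⟨2 | 0⟩
    ⟨2 | 1⟩
    ⟨2 | 1⟩
    ⟨2 | 1⟩
    ⟨2 | 1⟩
    ⟨2 | 1⟩
    ⟨2 | 2⟩
    ⟨2 | 2⟩
    ⟨2 | 3⟩


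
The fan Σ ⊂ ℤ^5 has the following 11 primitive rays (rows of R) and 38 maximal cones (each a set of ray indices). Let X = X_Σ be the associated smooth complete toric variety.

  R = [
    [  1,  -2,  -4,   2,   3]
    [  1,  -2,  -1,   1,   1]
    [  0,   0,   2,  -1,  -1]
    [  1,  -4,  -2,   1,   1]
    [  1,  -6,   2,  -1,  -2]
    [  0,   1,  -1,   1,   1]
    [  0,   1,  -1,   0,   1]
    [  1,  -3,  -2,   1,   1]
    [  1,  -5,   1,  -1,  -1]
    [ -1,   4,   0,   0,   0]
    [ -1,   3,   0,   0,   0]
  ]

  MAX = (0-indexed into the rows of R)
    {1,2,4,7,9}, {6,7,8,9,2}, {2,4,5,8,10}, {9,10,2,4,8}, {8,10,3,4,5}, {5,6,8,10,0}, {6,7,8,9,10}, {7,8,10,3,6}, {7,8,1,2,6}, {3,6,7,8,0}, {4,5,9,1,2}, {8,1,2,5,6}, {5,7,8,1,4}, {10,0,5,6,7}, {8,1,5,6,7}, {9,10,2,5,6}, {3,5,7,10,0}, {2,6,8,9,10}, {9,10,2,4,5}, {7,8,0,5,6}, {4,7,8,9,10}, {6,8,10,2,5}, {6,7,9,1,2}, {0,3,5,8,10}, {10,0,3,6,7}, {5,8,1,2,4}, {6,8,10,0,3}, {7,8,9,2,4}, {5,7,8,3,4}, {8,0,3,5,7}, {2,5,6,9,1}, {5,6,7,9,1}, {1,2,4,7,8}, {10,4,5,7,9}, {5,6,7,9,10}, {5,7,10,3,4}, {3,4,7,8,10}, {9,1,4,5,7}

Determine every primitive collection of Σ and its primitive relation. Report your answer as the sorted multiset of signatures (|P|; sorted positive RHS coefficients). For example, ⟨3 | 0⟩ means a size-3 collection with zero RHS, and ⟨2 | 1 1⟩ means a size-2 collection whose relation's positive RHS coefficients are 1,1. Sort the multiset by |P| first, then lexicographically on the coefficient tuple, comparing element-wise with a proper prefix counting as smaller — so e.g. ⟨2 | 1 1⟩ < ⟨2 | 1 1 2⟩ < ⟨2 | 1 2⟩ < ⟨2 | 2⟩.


Minimal non-faces — 16 found among 11 rays, 38 max cones:

  • {1,10}:  v_{1} + v_{10} = v_{5} ; sig = ⟨2 | 1⟩
  • {4,6}:  v_{4} + v_{6} = v_{8} ; sig = ⟨2 | 1⟩
  • {2,3}:  v_{2} + v_{3} = v_{5} + v_{8} ; sig = ⟨2 | 1 1⟩
  • {3,9}:  v_{3} + v_{9} = v_{7} + v_{10} ; sig = ⟨2 | 1 1⟩
  • {0,4}:  v_{0} + v_{4} = v_{3} + v_{5} + v_{8} ; sig = ⟨2 | 1 1 1⟩
  • {0,9}:  v_{0} + v_{9} = v_{5} + v_{6} + v_{7} + v_{10} ; sig = ⟨2 | 1 1 1 1⟩
  • {0,1}:  v_{0} + v_{1} = 3·v_{5} + v_{6} + v_{7} + v_{8} ; sig = ⟨2 | 1 1 1 3⟩
  • {0,2}:  v_{0} + v_{2} = 2·v_{5} + v_{6} + v_{8} ; sig = ⟨2 | 1 1 2⟩
  • {1,3}:  v_{1} + v_{3} = 2·v_{5} + v_{7} + v_{8} ; sig = ⟨2 | 1 1 2⟩
  • {2,7,10}:  v_{2} + v_{7} + v_{10} = 0 ; sig = ⟨3 | 0⟩
  • {5,8,9}:  v_{5} + v_{8} + v_{9} = 0 ; sig = ⟨3 | 0⟩
  • {2,5,7}:  v_{2} + v_{5} + v_{7} = v_{1} ; sig = ⟨3 | 1⟩
  • {3,5,6}:  v_{3} + v_{5} + v_{6} = v_{0} ; sig = ⟨3 | 1⟩
  • {1,8,9}:  v_{1} + v_{8} + v_{9} = v_{2} + v_{7} ; sig = ⟨3 | 1 1⟩
  • {5,7,8,10}:  v_{5} + v_{7} + v_{8} + v_{10} = v_{3} ; sig = ⟨4 | 1⟩
  • {0,7,8,10}:  v_{0} + v_{7} + v_{8} + v_{10} = 2·v_{3} + v_{6} ; sig = ⟨4 | 1 2⟩

so the primitive-relation signature multiset is
{ ⟨2 | 1⟩ ×2,  ⟨2 | 1 1⟩ ×2,  ⟨2 | 1 1 1⟩,  ⟨2 | 1 1 1 1⟩,  ⟨2 | 1 1 1 3⟩,  ⟨2 | 1 1 2⟩ ×2,  ⟨3 | 0⟩ ×2,  ⟨3 | 1⟩ ×2,  ⟨3 | 1 1⟩,  ⟨4 | 1⟩,  ⟨4 | 1 2⟩ }


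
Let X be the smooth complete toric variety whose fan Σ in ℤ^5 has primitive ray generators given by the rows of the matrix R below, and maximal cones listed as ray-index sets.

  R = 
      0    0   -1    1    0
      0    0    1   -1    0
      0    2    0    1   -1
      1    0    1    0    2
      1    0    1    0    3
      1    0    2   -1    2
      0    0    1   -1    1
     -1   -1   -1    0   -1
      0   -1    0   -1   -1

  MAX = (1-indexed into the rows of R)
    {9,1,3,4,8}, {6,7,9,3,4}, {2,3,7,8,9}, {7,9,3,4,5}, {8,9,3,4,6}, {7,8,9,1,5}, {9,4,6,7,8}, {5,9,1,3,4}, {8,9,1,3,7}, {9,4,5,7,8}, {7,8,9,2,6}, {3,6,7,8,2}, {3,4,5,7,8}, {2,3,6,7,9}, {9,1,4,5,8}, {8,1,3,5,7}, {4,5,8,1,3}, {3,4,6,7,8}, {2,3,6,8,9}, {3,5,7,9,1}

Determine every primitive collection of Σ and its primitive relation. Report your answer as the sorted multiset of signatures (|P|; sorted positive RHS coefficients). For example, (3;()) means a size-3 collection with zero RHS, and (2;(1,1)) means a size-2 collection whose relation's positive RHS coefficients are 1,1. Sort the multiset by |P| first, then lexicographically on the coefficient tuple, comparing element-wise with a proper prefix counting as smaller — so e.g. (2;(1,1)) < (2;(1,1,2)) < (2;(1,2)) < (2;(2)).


Σ has 9 primitive collections:

  P = {1,2}:  v_{1} + v_{2} = 0  ⟹  sig = (2;())
  P = {1,6}:  v_{1} + v_{6} = v_{4}  ⟹  sig = (2;(1))
  P = {2,4}:  v_{2} + v_{4} = v_{6}  ⟹  sig = (2;(1))
  P = {2,5}:  v_{2} + v_{5} = v_{4} + v_{7}  ⟹  sig = (2;(1,1))
  P = {5,6}:  v_{5} + v_{6} = 2·v_{4} + v_{7}  ⟹  sig = (2;(1,2))
  P = {1,4,7}:  v_{1} + v_{4} + v_{7} = v_{5}  ⟹  sig = (3;(1))
  P = {3,5,8,9}:  v_{3} + v_{5} + v_{8} + v_{9} = 0  ⟹  sig = (4;())
  P = {3,4,7,8,9}:  v_{3} + v_{4} + v_{7} + v_{8} + v_{9} = v_{2}  ⟹  sig = (5;(1))
  P = {3,6,7,8,9}:  v_{3} + v_{6} + v_{7} + v_{8} + v_{9} = 2·v_{2}  ⟹  sig = (5;(2))

so the primitive-relation signature multiset is
    (2;())
    (2;(1))
    (2;(1))
    (2;(1,1))
    (2;(1,2))
    (3;(1))
    (4;())
    (5;(1))
    (5;(2))


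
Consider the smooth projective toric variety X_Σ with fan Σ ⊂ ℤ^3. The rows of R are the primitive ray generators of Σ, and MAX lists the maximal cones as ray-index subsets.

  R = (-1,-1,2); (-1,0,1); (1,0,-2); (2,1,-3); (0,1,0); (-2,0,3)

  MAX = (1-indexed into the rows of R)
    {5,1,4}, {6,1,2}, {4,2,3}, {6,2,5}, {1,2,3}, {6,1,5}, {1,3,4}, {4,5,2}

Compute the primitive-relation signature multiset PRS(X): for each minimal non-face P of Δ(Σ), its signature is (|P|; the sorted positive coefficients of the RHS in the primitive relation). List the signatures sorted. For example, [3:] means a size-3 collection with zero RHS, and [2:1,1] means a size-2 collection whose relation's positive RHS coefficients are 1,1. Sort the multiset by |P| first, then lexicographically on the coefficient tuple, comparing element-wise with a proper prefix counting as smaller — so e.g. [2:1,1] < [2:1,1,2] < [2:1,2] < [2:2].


5 collections generate NE(X_Σ); each relation:

  {3,6}:  v_{3} + v_{6} = v_{2}  so sig = [2:1]
  {4,6}:  v_{4} + v_{6} = v_{5}  so sig = [2:1]
  {3,5}:  v_{3} + v_{5} = v_{2} + v_{4}  so sig = [2:1,1]
  {1,2,4}:  v_{1} + v_{2} + v_{4} = 0  so sig = [3:]
  {1,2,5}:  v_{1} + v_{2} + v_{5} = v_{6}  so sig = [3:1]

Hence PRS(X_Σ) =
{ [2:1] ×2,  [2:1,1],  [3:],  [3:1] }


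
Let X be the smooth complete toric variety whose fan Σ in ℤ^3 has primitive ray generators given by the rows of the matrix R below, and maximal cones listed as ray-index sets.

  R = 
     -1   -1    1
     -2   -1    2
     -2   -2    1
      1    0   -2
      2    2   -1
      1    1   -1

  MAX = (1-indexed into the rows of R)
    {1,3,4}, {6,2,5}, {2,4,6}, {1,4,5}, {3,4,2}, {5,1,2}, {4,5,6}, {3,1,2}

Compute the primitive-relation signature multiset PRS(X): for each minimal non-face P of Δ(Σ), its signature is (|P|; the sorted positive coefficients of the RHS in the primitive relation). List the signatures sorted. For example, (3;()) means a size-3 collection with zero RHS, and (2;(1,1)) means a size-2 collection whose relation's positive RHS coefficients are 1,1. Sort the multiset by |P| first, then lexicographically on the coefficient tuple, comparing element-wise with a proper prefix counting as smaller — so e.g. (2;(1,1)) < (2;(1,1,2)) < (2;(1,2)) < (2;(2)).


The 5 primitive collections of Σ (r=6, n=3):

  P = {1,6}:  v_{1} + v_{6} = 0  ⇒ sig = (2;())
  P = {3,5}:  v_{3} + v_{5} = 0  ⇒ sig = (2;())
  P = {3,6}:  v_{3} + v_{6} = v_{2} + v_{4}  ⇒ sig = (2;(1,1))
  P = {1,2,4}:  v_{1} + v_{2} + v_{4} = v_{3}  ⇒ sig = (3;(1))
  P = {2,4,5}:  v_{2} + v_{4} + v_{5} = v_{6}  ⇒ sig = (3;(1))

Signatures (|P|; sorted positive RHS coefficients), sorted:
[(2;()), (2;()), (2;(1,1)), (3;(1)), (3;(1))]


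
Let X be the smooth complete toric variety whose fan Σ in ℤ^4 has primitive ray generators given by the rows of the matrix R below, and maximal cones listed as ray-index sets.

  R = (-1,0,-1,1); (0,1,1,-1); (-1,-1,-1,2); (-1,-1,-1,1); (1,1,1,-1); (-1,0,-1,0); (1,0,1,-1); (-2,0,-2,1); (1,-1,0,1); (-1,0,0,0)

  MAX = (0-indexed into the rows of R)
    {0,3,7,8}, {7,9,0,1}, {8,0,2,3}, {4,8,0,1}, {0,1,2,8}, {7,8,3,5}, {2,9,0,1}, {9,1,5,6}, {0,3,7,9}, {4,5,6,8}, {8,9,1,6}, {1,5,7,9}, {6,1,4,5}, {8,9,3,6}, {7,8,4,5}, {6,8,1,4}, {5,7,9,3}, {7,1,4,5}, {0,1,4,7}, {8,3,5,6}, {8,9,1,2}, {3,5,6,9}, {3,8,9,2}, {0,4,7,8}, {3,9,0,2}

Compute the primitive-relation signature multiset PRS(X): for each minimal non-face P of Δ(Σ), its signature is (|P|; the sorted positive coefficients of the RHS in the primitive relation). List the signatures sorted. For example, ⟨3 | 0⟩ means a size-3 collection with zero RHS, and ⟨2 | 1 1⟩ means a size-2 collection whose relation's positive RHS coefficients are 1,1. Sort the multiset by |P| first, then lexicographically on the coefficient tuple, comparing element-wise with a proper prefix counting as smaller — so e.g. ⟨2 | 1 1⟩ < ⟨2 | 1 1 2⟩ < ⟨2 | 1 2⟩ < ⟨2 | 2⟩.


Primitive collections (15):

  P={0,6}:  v_{0} + v_{6} = 0  →  sig = ⟨2 | 0⟩
  P={3,4}:  v_{3} + v_{4} = 0  →  sig = ⟨2 | 0⟩
  P={0,5}:  v_{0} + v_{5} = v_{7}  →  sig = ⟨2 | 1⟩
  P={1,3}:  v_{1} + v_{3} = v_{9}  →  sig = ⟨2 | 1⟩
  P={4,9}:  v_{4} + v_{9} = v_{1}  →  sig = ⟨2 | 1⟩
  P={6,7}:  v_{6} + v_{7} = v_{5}  →  sig = ⟨2 | 1⟩
  P={2,5}:  v_{2} + v_{5} = v_{0} + v_{3}  →  sig = ⟨2 | 1 1⟩
  P={2,6}:  v_{2} + v_{6} = v_{8} + v_{9}  →  sig = ⟨2 | 1 1⟩
  P={2,4}:  v_{2} + v_{4} = v_{0} + v_{1} + v_{8}  →  sig = ⟨2 | 1 1 1⟩
  P={2,7}:  v_{2} + v_{7} = 2·v_{0} + v_{3}  →  sig = ⟨2 | 1 2⟩
  P={1,5,8}:  v_{1} + v_{5} + v_{8} = 0  →  sig = ⟨3 | 0⟩
  P={0,8,9}:  v_{0} + v_{8} + v_{9} = v_{2}  →  sig = ⟨3 | 1⟩
  P={1,7,8}:  v_{1} + v_{7} + v_{8} = v_{0}  →  sig = ⟨3 | 1⟩
  P={5,8,9}:  v_{5} + v_{8} + v_{9} = v_{3}  →  sig = ⟨3 | 1⟩
  P={7,8,9}:  v_{7} + v_{8} + v_{9} = v_{0} + v_{3}  →  sig = ⟨3 | 1 1⟩

Hence PRS(X_Σ) =
    |P|=2: 10 collections, coeffs (), (), (1), (1), (1), (1), (1,1), (1,1), (1,1,1), (1,2)
    |P|=3: 5 collections, coeffs (), (1), (1), (1), (1,1)


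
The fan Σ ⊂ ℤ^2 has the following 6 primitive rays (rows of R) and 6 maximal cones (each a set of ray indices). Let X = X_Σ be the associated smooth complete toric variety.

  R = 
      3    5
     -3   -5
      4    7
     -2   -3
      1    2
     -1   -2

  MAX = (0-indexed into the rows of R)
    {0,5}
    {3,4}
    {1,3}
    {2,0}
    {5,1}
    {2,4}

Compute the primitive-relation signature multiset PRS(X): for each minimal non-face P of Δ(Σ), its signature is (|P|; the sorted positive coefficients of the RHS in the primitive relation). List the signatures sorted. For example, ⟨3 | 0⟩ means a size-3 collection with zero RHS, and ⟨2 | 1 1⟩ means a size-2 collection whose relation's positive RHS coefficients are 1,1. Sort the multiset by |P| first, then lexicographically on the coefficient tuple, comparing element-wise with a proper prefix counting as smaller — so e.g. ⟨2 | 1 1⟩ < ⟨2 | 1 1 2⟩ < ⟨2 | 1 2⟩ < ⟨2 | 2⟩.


9 collections generate NE(X_Σ); each relation:

  • {0,1}:  v_{0} + v_{1} = 0  so sig = ⟨2 | 0⟩
  • {4,5}:  v_{4} + v_{5} = 0  so sig = ⟨2 | 0⟩
  • {0,3}:  v_{0} + v_{3} = v_{4}  so sig = ⟨2 | 1⟩
  • {0,4}:  v_{0} + v_{4} = v_{2}  so sig = ⟨2 | 1⟩
  • {1,2}:  v_{1} + v_{2} = v_{4}  so sig = ⟨2 | 1⟩
  • {1,4}:  v_{1} + v_{4} = v_{3}  so sig = ⟨2 | 1⟩
  • {2,5}:  v_{2} + v_{5} = v_{0}  so sig = ⟨2 | 1⟩
  • {3,5}:  v_{3} + v_{5} = v_{1}  so sig = ⟨2 | 1⟩
  • {2,3}:  v_{2} + v_{3} = 2·v_{4}  so sig = ⟨2 | 2⟩

Hence PRS(X_Σ) =
{ ⟨2 | 0⟩ ×2,  ⟨2 | 1⟩ ×6,  ⟨2 | 2⟩ }


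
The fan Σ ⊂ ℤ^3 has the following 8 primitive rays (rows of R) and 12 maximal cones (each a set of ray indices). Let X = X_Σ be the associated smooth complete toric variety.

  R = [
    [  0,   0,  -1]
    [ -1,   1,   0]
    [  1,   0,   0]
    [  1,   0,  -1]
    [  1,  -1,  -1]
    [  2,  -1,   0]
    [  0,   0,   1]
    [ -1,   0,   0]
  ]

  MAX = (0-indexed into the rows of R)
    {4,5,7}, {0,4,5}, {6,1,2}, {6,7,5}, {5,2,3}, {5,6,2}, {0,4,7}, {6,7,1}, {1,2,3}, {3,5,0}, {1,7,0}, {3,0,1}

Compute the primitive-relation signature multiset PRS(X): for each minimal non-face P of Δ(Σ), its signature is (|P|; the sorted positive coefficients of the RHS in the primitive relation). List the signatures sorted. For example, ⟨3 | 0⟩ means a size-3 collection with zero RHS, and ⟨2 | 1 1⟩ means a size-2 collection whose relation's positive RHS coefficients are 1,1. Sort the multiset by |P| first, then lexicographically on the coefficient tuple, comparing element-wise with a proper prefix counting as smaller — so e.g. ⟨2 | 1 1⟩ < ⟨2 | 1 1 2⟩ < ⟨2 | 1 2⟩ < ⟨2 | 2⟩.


Δ(Σ) — 8 vertices, 11 min non-faces:

  {0,6}:  v_{0} + v_{6} = 0  ⇒ sig = ⟨2 | 0⟩
  {2,7}:  v_{2} + v_{7} = 0  ⇒ sig = ⟨2 | 0⟩
  {0,2}:  v_{0} + v_{2} = v_{3}  ⇒ sig = ⟨2 | 1⟩
  {1,4}:  v_{1} + v_{4} = v_{0}  ⇒ sig = ⟨2 | 1⟩
  {1,5}:  v_{1} + v_{5} = v_{2}  ⇒ sig = ⟨2 | 1⟩
  {3,6}:  v_{3} + v_{6} = v_{2}  ⇒ sig = ⟨2 | 1⟩
  {3,7}:  v_{3} + v_{7} = v_{0}  ⇒ sig = ⟨2 | 1⟩
  {2,4}:  v_{2} + v_{4} = v_{0} + v_{5}  ⇒ sig = ⟨2 | 1 1⟩
  {4,6}:  v_{4} + v_{6} = v_{5} + v_{7}  ⇒ sig = ⟨2 | 1 1⟩
  {3,4}:  v_{3} + v_{4} = 2·v_{0} + v_{5}  ⇒ sig = ⟨2 | 1 2⟩
  {0,5,7}:  v_{0} + v_{5} + v_{7} = v_{4}  ⇒ sig = ⟨3 | 1⟩

Sorted signature multiset PRS(X):
[⟨2 | 0⟩, ⟨2 | 0⟩, ⟨2 | 1⟩, ⟨2 | 1⟩, ⟨2 | 1⟩, ⟨2 | 1⟩, ⟨2 | 1⟩, ⟨2 | 1 1⟩, ⟨2 | 1 1⟩, ⟨2 | 1 2⟩, ⟨3 | 1⟩]


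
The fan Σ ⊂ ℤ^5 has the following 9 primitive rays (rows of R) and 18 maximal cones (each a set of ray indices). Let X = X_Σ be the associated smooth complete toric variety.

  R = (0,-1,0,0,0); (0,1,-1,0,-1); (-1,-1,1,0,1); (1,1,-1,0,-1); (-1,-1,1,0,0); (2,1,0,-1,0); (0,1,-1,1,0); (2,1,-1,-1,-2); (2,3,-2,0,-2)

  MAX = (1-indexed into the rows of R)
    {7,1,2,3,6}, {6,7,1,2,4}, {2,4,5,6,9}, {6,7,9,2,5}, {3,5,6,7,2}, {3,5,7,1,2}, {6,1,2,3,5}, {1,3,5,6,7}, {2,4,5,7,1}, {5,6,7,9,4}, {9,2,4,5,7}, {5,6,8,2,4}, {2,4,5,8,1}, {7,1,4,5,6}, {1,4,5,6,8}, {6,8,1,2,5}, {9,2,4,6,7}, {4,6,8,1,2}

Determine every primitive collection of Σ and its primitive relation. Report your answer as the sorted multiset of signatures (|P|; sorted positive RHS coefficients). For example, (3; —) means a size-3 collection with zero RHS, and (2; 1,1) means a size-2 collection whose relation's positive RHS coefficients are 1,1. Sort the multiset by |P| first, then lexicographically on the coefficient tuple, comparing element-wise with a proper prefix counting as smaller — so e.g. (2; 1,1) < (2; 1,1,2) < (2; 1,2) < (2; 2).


The 9 primitive collections of Σ (r=9, n=5):

  P = {3,4}:  v_{3} + v_{4} = 0  ⇒ sig = (2; —)
  P = {3,8}:  v_{3} + v_{8} = v_{1} + v_{2} + v_{5} + v_{6}  ⇒ sig = (2; 1,1,1,1)
  P = {3,9}:  v_{3} + v_{9} = v_{2} + v_{5} + v_{6} + v_{7}  ⇒ sig = (2; 1,1,1,1)
  P = {8,9}:  v_{8} + v_{9} = v_{2} + 3·v_{4} + v_{5} + v_{6}  ⇒ sig = (2; 1,1,1,3)
  P = {1,9}:  v_{1} + v_{9} = 2·v_{4}  ⇒ sig = (2; 2)
  P = {7,8}:  v_{7} + v_{8} = 2·v_{4}  ⇒ sig = (2; 2)
  P = {1,2,4,5,6}:  v_{1} + v_{2} + v_{4} + v_{5} + v_{6} = v_{8}  ⇒ sig = (5; 1)
  P = {1,2,5,6,7}:  v_{1} + v_{2} + v_{5} + v_{6} + v_{7} = v_{4}  ⇒ sig = (5; 1)
  P = {2,4,5,6,7}:  v_{2} + v_{4} + v_{5} + v_{6} + v_{7} = v_{9}  ⇒ sig = (5; 1)

so the primitive-relation signature multiset is
    (2; —)
    (2; 1,1,1,1)
    (2; 1,1,1,1)
    (2; 1,1,1,3)
    (2; 2)
    (2; 2)
    (5; 1)
    (5; 1)
    (5; 1)


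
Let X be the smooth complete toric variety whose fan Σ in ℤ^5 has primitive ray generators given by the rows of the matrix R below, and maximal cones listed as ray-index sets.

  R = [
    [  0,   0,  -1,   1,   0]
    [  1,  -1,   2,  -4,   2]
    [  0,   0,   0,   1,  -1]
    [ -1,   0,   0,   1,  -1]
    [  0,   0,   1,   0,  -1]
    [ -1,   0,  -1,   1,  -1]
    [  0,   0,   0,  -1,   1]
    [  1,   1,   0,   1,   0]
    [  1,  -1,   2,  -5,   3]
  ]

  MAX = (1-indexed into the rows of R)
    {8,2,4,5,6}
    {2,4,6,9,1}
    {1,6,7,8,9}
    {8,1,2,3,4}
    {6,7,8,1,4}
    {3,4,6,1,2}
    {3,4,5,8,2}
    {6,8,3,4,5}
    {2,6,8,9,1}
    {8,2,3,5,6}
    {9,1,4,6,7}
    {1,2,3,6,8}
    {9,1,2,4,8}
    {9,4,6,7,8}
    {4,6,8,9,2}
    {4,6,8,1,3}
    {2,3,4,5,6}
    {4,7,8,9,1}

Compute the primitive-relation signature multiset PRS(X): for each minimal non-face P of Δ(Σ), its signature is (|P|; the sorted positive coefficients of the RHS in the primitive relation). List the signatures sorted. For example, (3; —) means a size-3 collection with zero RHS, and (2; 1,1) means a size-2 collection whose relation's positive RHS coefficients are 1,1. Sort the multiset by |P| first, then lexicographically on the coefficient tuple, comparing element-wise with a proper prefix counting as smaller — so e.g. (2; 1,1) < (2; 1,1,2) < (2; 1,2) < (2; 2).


Δ(Σ) — 9 vertices, 9 min non-faces:

  {3,7}:  v_{3} + v_{7} = 0 — sig = (2; —)
  {1,5}:  v_{1} + v_{5} = v_{3} — sig = (2; 1)
  {2,7}:  v_{2} + v_{7} = v_{9} — sig = (2; 1)
  {3,9}:  v_{3} + v_{9} = v_{2} — sig = (2; 1)
  {5,7}:  v_{5} + v_{7} = v_{2} + v_{4} + v_{6} + v_{8} — sig = (2; 1,1,1,1)
  {5,9}:  v_{5} + v_{9} = 2·v_{2} + v_{4} + v_{6} + v_{8} — sig = (2; 1,1,1,2)
  {1,2,4,6,8}:  v_{1} + v_{2} + v_{4} + v_{6} + v_{8} = 0 — sig = (5; —)
  {1,4,6,8,9}:  v_{1} + v_{4} + v_{6} + v_{8} + v_{9} = v_{7} — sig = (5; 1)
  {2,3,4,6,8}:  v_{2} + v_{3} + v_{4} + v_{6} + v_{8} = v_{5} — sig = (5; 1)

so the primitive-relation signature multiset is
[(2; —), (2; 1), (2; 1), (2; 1), (2; 1,1,1,1), (2; 1,1,1,2), (5; —), (5; 1), (5; 1)]


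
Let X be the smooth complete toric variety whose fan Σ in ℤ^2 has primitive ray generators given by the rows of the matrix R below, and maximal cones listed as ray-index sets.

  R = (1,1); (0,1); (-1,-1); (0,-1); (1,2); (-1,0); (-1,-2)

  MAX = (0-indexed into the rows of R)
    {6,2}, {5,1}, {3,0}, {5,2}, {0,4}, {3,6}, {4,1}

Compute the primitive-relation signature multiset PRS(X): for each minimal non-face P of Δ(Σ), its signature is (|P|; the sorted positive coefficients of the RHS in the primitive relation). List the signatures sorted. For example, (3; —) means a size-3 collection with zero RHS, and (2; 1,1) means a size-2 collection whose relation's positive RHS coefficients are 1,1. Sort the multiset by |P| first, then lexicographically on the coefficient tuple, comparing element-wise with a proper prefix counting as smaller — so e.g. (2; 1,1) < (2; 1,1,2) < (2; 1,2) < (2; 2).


Minimal non-faces — 14 found among 7 rays, 7 max cones:

  P={0,2}:  v_{0} + v_{2} = 0 — sig = (2; —)
  P={1,3}:  v_{1} + v_{3} = 0 — sig = (2; —)
  P={4,6}:  v_{4} + v_{6} = 0 — sig = (2; —)
  P={0,1}:  v_{0} + v_{1} = v_{4} — sig = (2; 1)
  P={0,5}:  v_{0} + v_{5} = v_{1} — sig = (2; 1)
  P={0,6}:  v_{0} + v_{6} = v_{3} — sig = (2; 1)
  P={1,2}:  v_{1} + v_{2} = v_{5} — sig = (2; 1)
  P={1,6}:  v_{1} + v_{6} = v_{2} — sig = (2; 1)
  P={2,3}:  v_{2} + v_{3} = v_{6} — sig = (2; 1)
  P={2,4}:  v_{2} + v_{4} = v_{1} — sig = (2; 1)
  P={3,4}:  v_{3} + v_{4} = v_{0} — sig = (2; 1)
  P={3,5}:  v_{3} + v_{5} = v_{2} — sig = (2; 1)
  P={4,5}:  v_{4} + v_{5} = 2·v_{1} — sig = (2; 2)
  P={5,6}:  v_{5} + v_{6} = 2·v_{2} — sig = (2; 2)

so the primitive-relation signature multiset is
[(2; —), (2; —), (2; —), (2; 1), (2; 1), (2; 1), (2; 1), (2; 1), (2; 1), (2; 1), (2; 1), (2; 1), (2; 2), (2; 2)]


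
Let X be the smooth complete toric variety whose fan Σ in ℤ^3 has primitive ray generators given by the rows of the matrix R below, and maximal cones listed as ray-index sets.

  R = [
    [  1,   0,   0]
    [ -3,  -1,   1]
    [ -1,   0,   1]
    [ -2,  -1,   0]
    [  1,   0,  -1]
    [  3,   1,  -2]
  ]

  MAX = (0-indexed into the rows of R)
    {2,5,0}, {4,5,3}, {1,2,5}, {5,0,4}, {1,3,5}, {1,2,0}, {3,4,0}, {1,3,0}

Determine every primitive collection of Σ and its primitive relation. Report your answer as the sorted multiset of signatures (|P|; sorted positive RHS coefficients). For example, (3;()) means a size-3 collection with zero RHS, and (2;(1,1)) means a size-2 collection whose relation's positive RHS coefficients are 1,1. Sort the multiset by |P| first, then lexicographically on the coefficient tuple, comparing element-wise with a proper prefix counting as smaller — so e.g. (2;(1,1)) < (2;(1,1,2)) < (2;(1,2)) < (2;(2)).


The 5 primitive collections of Σ (r=6, n=3):

  {2,4}:  v_{2} + v_{4} = 0  →  sig = (2;())
  {1,4}:  v_{1} + v_{4} = v_{3}  →  sig = (2;(1))
  {2,3}:  v_{2} + v_{3} = v_{1}  →  sig = (2;(1))
  {0,1,5}:  v_{0} + v_{1} + v_{5} = v_{4}  →  sig = (3;(1))
  {0,3,5}:  v_{0} + v_{3} + v_{5} = 2·v_{4}  →  sig = (3;(2))

so the primitive-relation signature multiset is
    |P|=2: 3 collections, coeffs (), (1), (1)
    |P|=3: 2 collections, coeffs (1), (2)


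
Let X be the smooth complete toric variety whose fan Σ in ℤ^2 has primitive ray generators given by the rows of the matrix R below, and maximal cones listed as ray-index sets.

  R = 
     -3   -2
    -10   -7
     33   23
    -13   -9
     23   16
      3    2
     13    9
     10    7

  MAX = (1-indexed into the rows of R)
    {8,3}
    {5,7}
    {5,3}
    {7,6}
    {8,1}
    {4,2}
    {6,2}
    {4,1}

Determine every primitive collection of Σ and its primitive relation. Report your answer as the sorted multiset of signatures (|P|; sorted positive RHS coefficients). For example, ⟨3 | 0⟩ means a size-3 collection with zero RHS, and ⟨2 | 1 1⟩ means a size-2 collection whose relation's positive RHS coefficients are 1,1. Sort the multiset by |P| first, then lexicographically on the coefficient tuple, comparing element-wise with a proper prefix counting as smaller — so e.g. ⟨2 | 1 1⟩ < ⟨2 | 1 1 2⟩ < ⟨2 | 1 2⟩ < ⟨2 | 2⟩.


Σ has 20 primitive collections:

  P = {1,6}:  v_{1} + v_{6} = 0  ⟹  sig = ⟨2 | 0⟩
  P = {2,8}:  v_{2} + v_{8} = 0  ⟹  sig = ⟨2 | 0⟩
  P = {4,7}:  v_{4} + v_{7} = 0  ⟹  sig = ⟨2 | 0⟩
  P = {1,2}:  v_{1} + v_{2} = v_{4}  ⟹  sig = ⟨2 | 1⟩
  P = {1,7}:  v_{1} + v_{7} = v_{8}  ⟹  sig = ⟨2 | 1⟩
  P = {2,3}:  v_{2} + v_{3} = v_{5}  ⟹  sig = ⟨2 | 1⟩
  P = {2,5}:  v_{2} + v_{5} = v_{7}  ⟹  sig = ⟨2 | 1⟩
  P = {2,7}:  v_{2} + v_{7} = v_{6}  ⟹  sig = ⟨2 | 1⟩
  P = {4,5}:  v_{4} + v_{5} = v_{8}  ⟹  sig = ⟨2 | 1⟩
  P = {4,6}:  v_{4} + v_{6} = v_{2}  ⟹  sig = ⟨2 | 1⟩
  P = {4,8}:  v_{4} + v_{8} = v_{1}  ⟹  sig = ⟨2 | 1⟩
  P = {5,8}:  v_{5} + v_{8} = v_{3}  ⟹  sig = ⟨2 | 1⟩
  P = {6,8}:  v_{6} + v_{8} = v_{7}  ⟹  sig = ⟨2 | 1⟩
  P = {7,8}:  v_{7} + v_{8} = v_{5}  ⟹  sig = ⟨2 | 1⟩
  P = {3,6}:  v_{3} + v_{6} = v_{5} + v_{7}  ⟹  sig = ⟨2 | 1 1⟩
  P = {1,5}:  v_{1} + v_{5} = 2·v_{8}  ⟹  sig = ⟨2 | 2⟩
  P = {3,4}:  v_{3} + v_{4} = 2·v_{8}  ⟹  sig = ⟨2 | 2⟩
  P = {3,7}:  v_{3} + v_{7} = 2·v_{5}  ⟹  sig = ⟨2 | 2⟩
  P = {5,6}:  v_{5} + v_{6} = 2·v_{7}  ⟹  sig = ⟨2 | 2⟩
  P = {1,3}:  v_{1} + v_{3} = 3·v_{8}  ⟹  sig = ⟨2 | 3⟩

Sorted signature multiset PRS(X):
    ⟨2 | 0⟩
    ⟨2 | 0⟩
    ⟨2 | 0⟩
    ⟨2 | 1⟩
    ⟨2 | 1⟩
    ⟨2 | 1⟩
    ⟨2 | 1⟩
    ⟨2 | 1⟩
    ⟨2 | 1⟩
    ⟨2 | 1⟩
    ⟨2 | 1⟩
    ⟨2 | 1⟩
    ⟨2 | 1⟩
    ⟨2 | 1⟩
    ⟨2 | 1 1⟩
    ⟨2 | 2⟩
    ⟨2 | 2⟩
    ⟨2 | 2⟩
    ⟨2 | 2⟩
    ⟨2 | 3⟩


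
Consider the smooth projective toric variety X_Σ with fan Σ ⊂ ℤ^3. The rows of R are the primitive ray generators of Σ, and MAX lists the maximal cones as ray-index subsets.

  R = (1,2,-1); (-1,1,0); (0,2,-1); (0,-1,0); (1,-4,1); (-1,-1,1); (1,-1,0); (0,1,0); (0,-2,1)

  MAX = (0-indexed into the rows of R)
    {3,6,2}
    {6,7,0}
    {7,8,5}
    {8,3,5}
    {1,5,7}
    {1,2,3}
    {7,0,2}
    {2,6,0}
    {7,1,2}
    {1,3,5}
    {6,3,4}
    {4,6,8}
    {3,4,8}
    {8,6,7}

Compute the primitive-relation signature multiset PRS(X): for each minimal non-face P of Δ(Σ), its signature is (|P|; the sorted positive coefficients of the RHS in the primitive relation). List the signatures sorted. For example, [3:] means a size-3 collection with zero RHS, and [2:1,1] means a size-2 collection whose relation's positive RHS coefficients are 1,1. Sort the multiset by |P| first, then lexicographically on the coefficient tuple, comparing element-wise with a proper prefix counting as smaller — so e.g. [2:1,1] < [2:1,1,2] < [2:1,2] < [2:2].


17 collections generate NE(X_Σ); each relation:

  • {1,6}:  v_{1} + v_{6} = 0 ; sig = [2:]
  • {2,8}:  v_{2} + v_{8} = 0 ; sig = [2:]
  • {3,7}:  v_{3} + v_{7} = 0 ; sig = [2:]
  • {0,5}:  v_{0} + v_{5} = v_{7} ; sig = [2:1]
  • {1,8}:  v_{1} + v_{8} = v_{5} ; sig = [2:1]
  • {2,5}:  v_{2} + v_{5} = v_{1} ; sig = [2:1]
  • {5,6}:  v_{5} + v_{6} = v_{8} ; sig = [2:1]
  • {0,1}:  v_{0} + v_{1} = v_{2} + v_{7} ; sig = [2:1,1]
  • {0,3}:  v_{0} + v_{3} = v_{2} + v_{6} ; sig = [2:1,1]
  • {0,8}:  v_{0} + v_{8} = v_{6} + v_{7} ; sig = [2:1,1]
  • {1,4}:  v_{1} + v_{4} = v_{3} + v_{8} ; sig = [2:1,1]
  • {2,4}:  v_{2} + v_{4} = v_{3} + v_{6} ; sig = [2:1,1]
  • {4,7}:  v_{4} + v_{7} = v_{6} + v_{8} ; sig = [2:1,1]
  • {4,5}:  v_{4} + v_{5} = v_{3} + 2·v_{8} ; sig = [2:1,2]
  • {0,4}:  v_{0} + v_{4} = 2·v_{6} ; sig = [2:2]
  • {2,6,7}:  v_{2} + v_{6} + v_{7} = v_{0} ; sig = [3:1]
  • {3,6,8}:  v_{3} + v_{6} + v_{8} = v_{4} ; sig = [3:1]

Sorted signature multiset PRS(X):
[[2:], [2:], [2:], [2:1], [2:1], [2:1], [2:1], [2:1,1], [2:1,1], [2:1,1], [2:1,1], [2:1,1], [2:1,1], [2:1,2], [2:2], [3:1], [3:1]]


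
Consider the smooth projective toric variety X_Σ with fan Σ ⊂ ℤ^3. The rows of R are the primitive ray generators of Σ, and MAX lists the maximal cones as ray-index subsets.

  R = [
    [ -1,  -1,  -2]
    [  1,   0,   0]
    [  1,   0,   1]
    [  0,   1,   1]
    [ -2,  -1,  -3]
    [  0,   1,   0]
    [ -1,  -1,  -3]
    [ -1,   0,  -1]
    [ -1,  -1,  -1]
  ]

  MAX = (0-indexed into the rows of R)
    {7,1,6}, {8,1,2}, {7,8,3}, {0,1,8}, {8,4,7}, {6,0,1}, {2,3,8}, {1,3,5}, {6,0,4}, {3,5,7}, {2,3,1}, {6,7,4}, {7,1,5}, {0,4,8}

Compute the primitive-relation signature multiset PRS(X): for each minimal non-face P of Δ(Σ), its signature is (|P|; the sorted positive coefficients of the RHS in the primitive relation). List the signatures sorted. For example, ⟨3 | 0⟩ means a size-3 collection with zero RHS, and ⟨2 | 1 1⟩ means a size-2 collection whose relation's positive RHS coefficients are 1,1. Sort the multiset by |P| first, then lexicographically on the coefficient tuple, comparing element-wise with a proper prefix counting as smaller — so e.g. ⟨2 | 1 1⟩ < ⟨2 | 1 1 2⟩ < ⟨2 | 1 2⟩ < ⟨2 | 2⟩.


18 minimal non-faces of Δ(Σ) (on 9 rays):

  • {2,7}:  v_{2} + v_{7} = 0 ; sig = ⟨2 | 0⟩
  • {0,3}:  v_{0} + v_{3} = v_{7} ; sig = ⟨2 | 1⟩
  • {0,7}:  v_{0} + v_{7} = v_{4} ; sig = ⟨2 | 1⟩
  • {1,4}:  v_{1} + v_{4} = v_{6} ; sig = ⟨2 | 1⟩
  • {2,4}:  v_{2} + v_{4} = v_{0} ; sig = ⟨2 | 1⟩
  • {5,8}:  v_{5} + v_{8} = v_{7} ; sig = ⟨2 | 1⟩
  • {0,2}:  v_{0} + v_{2} = v_{1} + v_{8} ; sig = ⟨2 | 1 1⟩
  • {2,5}:  v_{2} + v_{5} = v_{1} + v_{3} ; sig = ⟨2 | 1 1⟩
  • {2,6}:  v_{2} + v_{6} = v_{0} + v_{1} ; sig = ⟨2 | 1 1⟩
  • {0,5}:  v_{0} + v_{5} = v_{1} + 2·v_{7} ; sig = ⟨2 | 1 2⟩
  • {3,6}:  v_{3} + v_{6} = v_{1} + 2·v_{7} ; sig = ⟨2 | 1 2⟩
  • {4,5}:  v_{4} + v_{5} = v_{1} + 3·v_{7} ; sig = ⟨2 | 1 3⟩
  • {3,4}:  v_{3} + v_{4} = 2·v_{7} ; sig = ⟨2 | 2⟩
  • {6,8}:  v_{6} + v_{8} = 2·v_{0} ; sig = ⟨2 | 2⟩
  • {5,6}:  v_{5} + v_{6} = 2·v_{1} + 3·v_{7} ; sig = ⟨2 | 2 3⟩
  • {1,3,8}:  v_{1} + v_{3} + v_{8} = 0 ; sig = ⟨3 | 0⟩
  • {1,3,7}:  v_{1} + v_{3} + v_{7} = v_{5} ; sig = ⟨3 | 1⟩
  • {1,7,8}:  v_{1} + v_{7} + v_{8} = v_{0} ; sig = ⟨3 | 1⟩

Signatures (|P|; sorted positive RHS coefficients), sorted:
    ⟨2 | 0⟩
    ⟨2 | 1⟩
    ⟨2 | 1⟩
    ⟨2 | 1⟩
    ⟨2 | 1⟩
    ⟨2 | 1⟩
    ⟨2 | 1 1⟩
    ⟨2 | 1 1⟩
    ⟨2 | 1 1⟩
    ⟨2 | 1 2⟩
    ⟨2 | 1 2⟩
    ⟨2 | 1 3⟩
    ⟨2 | 2⟩
    ⟨2 | 2⟩
    ⟨2 | 2 3⟩
    ⟨3 | 0⟩
    ⟨3 | 1⟩
    ⟨3 | 1⟩


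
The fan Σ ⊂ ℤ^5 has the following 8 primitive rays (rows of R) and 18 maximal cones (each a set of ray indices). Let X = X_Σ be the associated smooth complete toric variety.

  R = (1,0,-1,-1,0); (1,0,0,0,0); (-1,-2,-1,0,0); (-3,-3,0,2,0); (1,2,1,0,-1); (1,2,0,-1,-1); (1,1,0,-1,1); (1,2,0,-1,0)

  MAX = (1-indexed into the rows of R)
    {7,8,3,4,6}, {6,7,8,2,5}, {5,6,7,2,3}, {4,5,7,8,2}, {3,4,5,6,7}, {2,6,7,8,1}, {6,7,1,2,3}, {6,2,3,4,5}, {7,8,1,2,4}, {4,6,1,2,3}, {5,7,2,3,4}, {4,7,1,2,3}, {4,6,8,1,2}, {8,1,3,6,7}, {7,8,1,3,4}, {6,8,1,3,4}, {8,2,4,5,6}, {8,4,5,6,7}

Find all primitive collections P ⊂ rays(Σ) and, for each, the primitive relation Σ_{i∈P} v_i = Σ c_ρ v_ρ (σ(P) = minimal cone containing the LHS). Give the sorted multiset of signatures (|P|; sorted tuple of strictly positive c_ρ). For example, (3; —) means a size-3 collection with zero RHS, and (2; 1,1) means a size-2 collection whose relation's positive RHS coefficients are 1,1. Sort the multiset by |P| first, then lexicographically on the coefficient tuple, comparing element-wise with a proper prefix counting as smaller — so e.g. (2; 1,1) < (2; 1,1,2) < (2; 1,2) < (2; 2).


5 collections generate NE(X_Σ); each relation:

  • {1,5}:  v_{1} + v_{5} = v_{2} + v_{6} — sig = (2; 1,1)
  • {2,3,8}:  v_{2} + v_{3} + v_{8} = v_{1} — sig = (3; 1)
  • {3,5,8}:  v_{3} + v_{5} + v_{8} = v_{6} — sig = (3; 1)
  • {2,4,6,7}:  v_{2} + v_{4} + v_{6} + v_{7} = 0 — sig = (4; —)
  • {1,4,6,7}:  v_{1} + v_{4} + v_{6} + v_{7} = v_{3} + v_{8} — sig = (4; 1,1)

so the primitive-relation signature multiset is
{ (2; 1,1),  (3; 1) ×2,  (4; —),  (4; 1,1) }


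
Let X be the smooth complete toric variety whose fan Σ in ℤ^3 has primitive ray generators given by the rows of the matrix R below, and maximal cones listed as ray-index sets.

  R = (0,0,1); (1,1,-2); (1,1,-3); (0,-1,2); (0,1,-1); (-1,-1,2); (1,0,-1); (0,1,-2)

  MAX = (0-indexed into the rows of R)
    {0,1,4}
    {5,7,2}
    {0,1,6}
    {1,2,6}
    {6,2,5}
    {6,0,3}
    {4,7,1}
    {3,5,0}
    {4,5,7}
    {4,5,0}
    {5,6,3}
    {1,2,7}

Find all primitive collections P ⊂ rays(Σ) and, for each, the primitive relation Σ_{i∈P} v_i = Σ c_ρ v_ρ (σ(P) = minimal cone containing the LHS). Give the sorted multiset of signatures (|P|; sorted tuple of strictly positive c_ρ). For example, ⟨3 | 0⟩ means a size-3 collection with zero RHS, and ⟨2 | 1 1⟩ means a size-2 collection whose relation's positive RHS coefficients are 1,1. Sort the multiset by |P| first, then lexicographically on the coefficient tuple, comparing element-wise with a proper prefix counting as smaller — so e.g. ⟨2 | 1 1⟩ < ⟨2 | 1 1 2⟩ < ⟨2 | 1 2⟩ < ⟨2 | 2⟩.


|primitive collections| = 11. Relations:

  P={1,5}:  v_{1} + v_{5} = 0  ⇒ sig = ⟨2 | 0⟩
  P={3,7}:  v_{3} + v_{7} = 0  ⇒ sig = ⟨2 | 0⟩
  P={0,2}:  v_{0} + v_{2} = v_{1}  ⇒ sig = ⟨2 | 1⟩
  P={0,7}:  v_{0} + v_{7} = v_{4}  ⇒ sig = ⟨2 | 1⟩
  P={2,3}:  v_{2} + v_{3} = v_{6}  ⇒ sig = ⟨2 | 1⟩
  P={3,4}:  v_{3} + v_{4} = v_{0}  ⇒ sig = ⟨2 | 1⟩
  P={4,6}:  v_{4} + v_{6} = v_{1}  ⇒ sig = ⟨2 | 1⟩
  P={6,7}:  v_{6} + v_{7} = v_{2}  ⇒ sig = ⟨2 | 1⟩
  P={1,3}:  v_{1} + v_{3} = v_{0} + v_{6}  ⇒ sig = ⟨2 | 1 1⟩
  P={2,4}:  v_{2} + v_{4} = v_{1} + v_{7}  ⇒ sig = ⟨2 | 1 1⟩
  P={0,5,6}:  v_{0} + v_{5} + v_{6} = v_{3}  ⇒ sig = ⟨3 | 1⟩

Hence PRS(X_Σ) =
    |P|=2: 10 collections, coeffs (), (), (1), (1), (1), (1), (1), (1), (1,1), (1,1)
    |P|=3: 1 collection, coeffs (1)


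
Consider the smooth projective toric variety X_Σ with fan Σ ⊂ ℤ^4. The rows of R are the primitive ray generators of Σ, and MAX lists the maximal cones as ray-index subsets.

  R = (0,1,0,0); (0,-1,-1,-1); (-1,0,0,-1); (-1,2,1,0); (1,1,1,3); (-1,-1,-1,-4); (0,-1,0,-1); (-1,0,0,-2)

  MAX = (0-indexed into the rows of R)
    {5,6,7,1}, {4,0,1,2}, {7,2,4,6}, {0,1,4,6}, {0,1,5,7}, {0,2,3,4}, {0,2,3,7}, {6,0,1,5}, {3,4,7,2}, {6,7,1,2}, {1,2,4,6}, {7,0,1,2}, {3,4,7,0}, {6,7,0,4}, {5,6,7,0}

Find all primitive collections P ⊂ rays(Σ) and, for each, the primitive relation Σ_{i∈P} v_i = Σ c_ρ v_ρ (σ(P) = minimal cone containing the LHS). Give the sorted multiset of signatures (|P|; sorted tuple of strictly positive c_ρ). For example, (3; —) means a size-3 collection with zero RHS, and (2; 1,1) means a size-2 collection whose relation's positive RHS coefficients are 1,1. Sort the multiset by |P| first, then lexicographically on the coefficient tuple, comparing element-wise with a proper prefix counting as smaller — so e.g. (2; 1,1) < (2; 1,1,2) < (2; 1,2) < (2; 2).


9 minimal non-faces of Δ(Σ) (on 8 rays):

  {1,3}:  v_{1} + v_{3} = v_{0} + v_{2}  →  sig = (2; 1,1)
  {4,5}:  v_{4} + v_{5} = v_{0} + v_{6}  →  sig = (2; 1,1)
  {2,5}:  v_{2} + v_{5} = v_{1} + 2·v_{7}  →  sig = (2; 1,2)
  {3,5}:  v_{3} + v_{5} = v_{0} + 2·v_{7}  →  sig = (2; 1,2)
  {3,6}:  v_{3} + v_{6} = v_{4} + 2·v_{7}  →  sig = (2; 1,2)
  {1,4,7}:  v_{1} + v_{4} + v_{7} = 0  →  sig = (3; —)
  {0,2,6}:  v_{0} + v_{2} + v_{6} = v_{7}  →  sig = (3; 1)
  {0,1,6,7}:  v_{0} + v_{1} + v_{6} + v_{7} = v_{5}  →  sig = (4; 1)
  {0,2,4,7}:  v_{0} + v_{2} + v_{4} + v_{7} = v_{3}  →  sig = (4; 1)

Sorted signature multiset PRS(X):
    (2; 1,1)
    (2; 1,1)
    (2; 1,2)
    (2; 1,2)
    (2; 1,2)
    (3; —)
    (3; 1)
    (4; 1)
    (4; 1)


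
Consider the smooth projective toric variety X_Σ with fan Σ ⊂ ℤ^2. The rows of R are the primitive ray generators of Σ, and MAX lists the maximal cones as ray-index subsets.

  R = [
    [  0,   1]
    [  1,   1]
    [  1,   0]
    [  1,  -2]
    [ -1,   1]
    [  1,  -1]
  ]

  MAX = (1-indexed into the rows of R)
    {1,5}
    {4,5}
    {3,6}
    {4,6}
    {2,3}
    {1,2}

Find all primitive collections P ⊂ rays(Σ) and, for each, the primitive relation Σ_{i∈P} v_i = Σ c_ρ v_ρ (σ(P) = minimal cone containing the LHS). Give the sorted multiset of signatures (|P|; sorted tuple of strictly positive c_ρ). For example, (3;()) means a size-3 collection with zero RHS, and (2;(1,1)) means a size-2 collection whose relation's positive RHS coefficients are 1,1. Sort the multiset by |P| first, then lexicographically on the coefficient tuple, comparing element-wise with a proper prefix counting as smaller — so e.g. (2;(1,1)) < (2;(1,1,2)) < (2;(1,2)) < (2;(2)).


Primitive collections (9):

  P={5,6}:  v_{5} + v_{6} = 0  ⇒ sig = (2;())
  P={1,3}:  v_{1} + v_{3} = v_{2}  ⇒ sig = (2;(1))
  P={1,4}:  v_{1} + v_{4} = v_{6}  ⇒ sig = (2;(1))
  P={1,6}:  v_{1} + v_{6} = v_{3}  ⇒ sig = (2;(1))
  P={3,5}:  v_{3} + v_{5} = v_{1}  ⇒ sig = (2;(1))
  P={2,4}:  v_{2} + v_{4} = v_{3} + v_{6}  ⇒ sig = (2;(1,1))
  P={2,5}:  v_{2} + v_{5} = 2·v_{1}  ⇒ sig = (2;(2))
  P={2,6}:  v_{2} + v_{6} = 2·v_{3}  ⇒ sig = (2;(2))
  P={3,4}:  v_{3} + v_{4} = 2·v_{6}  ⇒ sig = (2;(2))

Signatures (|P|; sorted positive RHS coefficients), sorted:
    (2;())
    (2;(1))
    (2;(1))
    (2;(1))
    (2;(1))
    (2;(1,1))
    (2;(2))
    (2;(2))
    (2;(2))
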